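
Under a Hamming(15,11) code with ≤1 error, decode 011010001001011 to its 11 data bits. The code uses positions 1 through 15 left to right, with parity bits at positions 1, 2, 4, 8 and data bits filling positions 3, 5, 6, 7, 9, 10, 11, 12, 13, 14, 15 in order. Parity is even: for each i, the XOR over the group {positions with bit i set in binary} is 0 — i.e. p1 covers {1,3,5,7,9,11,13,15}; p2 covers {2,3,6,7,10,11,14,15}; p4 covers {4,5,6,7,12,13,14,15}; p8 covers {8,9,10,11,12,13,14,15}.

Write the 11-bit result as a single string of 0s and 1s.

s1 (pos 1,3,5,7,9,11,13,15): 0⊕1⊕1⊕0⊕1⊕0⊕0⊕1 = 0
s2 (pos 2,3,6,7,10,11,14,15): 1⊕1⊕0⊕0⊕0⊕0⊕1⊕1 = 0
s4 (pos 4,5,6,7,12,13,14,15): 0⊕1⊕0⊕0⊕1⊕0⊕1⊕1 = 0
s8 (pos 8,9,10,11,12,13,14,15): 0⊕1⊕0⊕0⊕1⊕0⊕1⊕1 = 0
Syndrome s8…s1 = 0000 → no error.
Read data bits from positions 3,5,6,7,9,10,11,12,13,14,15: 11001001011

11001001011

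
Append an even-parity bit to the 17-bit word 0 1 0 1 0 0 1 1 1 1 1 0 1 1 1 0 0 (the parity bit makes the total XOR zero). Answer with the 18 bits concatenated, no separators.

XOR of the 17 data bits: 0⊕1⊕0⊕1⊕0⊕0⊕1⊕1⊕1⊕1⊕1⊕0⊕1⊕1⊕1⊕0⊕0 = 0
Parity bit = 0 (so all 18 bits XOR to 0).

010100111110111000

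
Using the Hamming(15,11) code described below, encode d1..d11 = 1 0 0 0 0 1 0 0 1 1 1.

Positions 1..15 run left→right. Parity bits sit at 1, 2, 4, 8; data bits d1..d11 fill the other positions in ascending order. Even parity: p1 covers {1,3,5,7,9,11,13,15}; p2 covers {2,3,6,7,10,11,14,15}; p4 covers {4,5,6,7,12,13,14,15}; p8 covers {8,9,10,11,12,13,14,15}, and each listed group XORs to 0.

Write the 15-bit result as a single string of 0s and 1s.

101100000100111

Place data at non-parity positions: p1 p2 1 p4 0 0 0 p8 0 1 0 0 1 1 1
p1 (pos 1,3,5,7,9,11,13,15): XOR of data positions = 1⊕0⊕0⊕0⊕0⊕1⊕1 = 1
p2 (pos 2,3,6,7,10,11,14,15): XOR of data positions = 1⊕0⊕0⊕1⊕0⊕1⊕1 = 0
p4 (pos 4,5,6,7,12,13,14,15): XOR of data positions = 0⊕0⊕0⊕0⊕1⊕1⊕1 = 1
p8 (pos 8,9,10,11,12,13,14,15): XOR of data positions = 0⊕1⊕0⊕0⊕1⊕1⊕1 = 0
Codeword: 101100000100111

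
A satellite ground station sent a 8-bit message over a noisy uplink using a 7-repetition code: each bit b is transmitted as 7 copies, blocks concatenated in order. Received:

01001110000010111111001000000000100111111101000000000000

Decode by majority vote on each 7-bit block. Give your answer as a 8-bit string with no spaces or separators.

Block 1 (0100111): 4 ones → 1
Block 2 (0000010): 1 one → 0
Block 3 (1111110): 6 ones → 1
Block 4 (0100000): 1 one → 0
Block 5 (0000100): 1 one → 0
Block 6 (1111111): 7 ones → 1
Block 7 (0100000): 1 one → 0
Block 8 (0000000): 0 ones → 0

10100100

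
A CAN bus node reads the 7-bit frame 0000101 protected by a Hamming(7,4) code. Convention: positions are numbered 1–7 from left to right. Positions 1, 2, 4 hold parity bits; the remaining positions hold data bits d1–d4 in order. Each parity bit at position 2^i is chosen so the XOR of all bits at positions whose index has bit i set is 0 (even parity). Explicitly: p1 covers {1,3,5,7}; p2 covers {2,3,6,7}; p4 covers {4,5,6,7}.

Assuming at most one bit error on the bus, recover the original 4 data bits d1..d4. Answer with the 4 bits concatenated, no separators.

0101

s1 (pos 1,3,5,7): 0⊕0⊕1⊕1 = 0
s2 (pos 2,3,6,7): 0⊕0⊕0⊕1 = 1
s4 (pos 4,5,6,7): 0⊕1⊕0⊕1 = 0
Syndrome s4…s1 = 010 → error at position 2.
Flip position 2: 0000101 → 0100101
Read data bits from positions 3,5,6,7: 0101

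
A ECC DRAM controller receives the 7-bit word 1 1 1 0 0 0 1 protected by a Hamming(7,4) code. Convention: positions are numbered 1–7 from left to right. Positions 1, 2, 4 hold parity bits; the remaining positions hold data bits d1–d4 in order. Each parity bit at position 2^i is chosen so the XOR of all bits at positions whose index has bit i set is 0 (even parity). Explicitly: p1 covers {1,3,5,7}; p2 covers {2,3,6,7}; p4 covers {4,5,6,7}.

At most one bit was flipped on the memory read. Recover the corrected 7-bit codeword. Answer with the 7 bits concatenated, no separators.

s1 (pos 1,3,5,7): 1⊕1⊕0⊕1 = 1
s2 (pos 2,3,6,7): 1⊕1⊕0⊕1 = 1
s4 (pos 4,5,6,7): 0⊕0⊕0⊕1 = 1
Syndrome s4…s1 = 111 → error at position 7.
Flip position 7: 1110001 → 1110000

1110000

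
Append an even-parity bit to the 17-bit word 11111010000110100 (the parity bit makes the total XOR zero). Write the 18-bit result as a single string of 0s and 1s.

111110100001101001

XOR of the 17 data bits: 1⊕1⊕1⊕1⊕1⊕0⊕1⊕0⊕0⊕0⊕0⊕1⊕1⊕0⊕1⊕0⊕0 = 1
Parity bit = 1 (so all 18 bits XOR to 0).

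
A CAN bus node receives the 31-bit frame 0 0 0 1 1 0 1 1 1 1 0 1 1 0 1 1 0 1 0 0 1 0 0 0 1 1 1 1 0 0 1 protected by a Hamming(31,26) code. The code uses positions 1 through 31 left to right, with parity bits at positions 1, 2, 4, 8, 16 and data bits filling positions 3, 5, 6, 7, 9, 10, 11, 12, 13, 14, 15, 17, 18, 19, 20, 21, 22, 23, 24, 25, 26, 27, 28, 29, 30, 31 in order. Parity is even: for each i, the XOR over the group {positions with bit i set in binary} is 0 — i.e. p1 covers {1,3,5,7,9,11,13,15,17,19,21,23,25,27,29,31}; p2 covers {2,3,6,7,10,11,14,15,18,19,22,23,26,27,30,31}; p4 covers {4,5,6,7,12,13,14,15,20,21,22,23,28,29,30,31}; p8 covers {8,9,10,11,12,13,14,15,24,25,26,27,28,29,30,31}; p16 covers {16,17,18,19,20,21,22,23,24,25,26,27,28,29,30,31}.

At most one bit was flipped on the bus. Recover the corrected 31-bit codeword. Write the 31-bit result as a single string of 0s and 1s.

0001101111011001010010001111001

s1 (pos 1,3,5,7,9,11,13,15,17,19,21,23,25,27,29,31): 0⊕0⊕1⊕1⊕1⊕0⊕1⊕1⊕0⊕0⊕1⊕0⊕1⊕1⊕0⊕1 = 1
s2 (pos 2,3,6,7,10,11,14,15,18,19,22,23,26,27,30,31): 0⊕0⊕0⊕1⊕1⊕0⊕0⊕1⊕1⊕0⊕0⊕0⊕1⊕1⊕0⊕1 = 1
s4 (pos 4,5,6,7,12,13,14,15,20,21,22,23,28,29,30,31): 1⊕1⊕0⊕1⊕1⊕1⊕0⊕1⊕0⊕1⊕0⊕0⊕1⊕0⊕0⊕1 = 1
s8 (pos 8,9,10,11,12,13,14,15,24,25,26,27,28,29,30,31): 1⊕1⊕1⊕0⊕1⊕1⊕0⊕1⊕0⊕1⊕1⊕1⊕1⊕0⊕0⊕1 = 1
s16 (pos 16,17,18,19,20,21,22,23,24,25,26,27,28,29,30,31): 1⊕0⊕1⊕0⊕0⊕1⊕0⊕0⊕0⊕1⊕1⊕1⊕1⊕0⊕0⊕1 = 0
Syndrome s16…s1 = 01111 → error at position 15.
Flip position 15: 0001101111011011010010001111001 → 0001101111011001010010001111001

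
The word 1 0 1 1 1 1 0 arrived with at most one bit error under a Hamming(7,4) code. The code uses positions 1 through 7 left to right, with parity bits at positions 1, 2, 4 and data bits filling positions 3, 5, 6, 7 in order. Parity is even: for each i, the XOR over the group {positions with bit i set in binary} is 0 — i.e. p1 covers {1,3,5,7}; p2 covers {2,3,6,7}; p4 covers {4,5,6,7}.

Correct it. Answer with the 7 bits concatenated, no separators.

1011010

s1 (pos 1,3,5,7): 1⊕1⊕1⊕0 = 1
s2 (pos 2,3,6,7): 0⊕1⊕1⊕0 = 0
s4 (pos 4,5,6,7): 1⊕1⊕1⊕0 = 1
Syndrome s4…s1 = 101 → error at position 5.
Flip position 5: 1011110 → 1011010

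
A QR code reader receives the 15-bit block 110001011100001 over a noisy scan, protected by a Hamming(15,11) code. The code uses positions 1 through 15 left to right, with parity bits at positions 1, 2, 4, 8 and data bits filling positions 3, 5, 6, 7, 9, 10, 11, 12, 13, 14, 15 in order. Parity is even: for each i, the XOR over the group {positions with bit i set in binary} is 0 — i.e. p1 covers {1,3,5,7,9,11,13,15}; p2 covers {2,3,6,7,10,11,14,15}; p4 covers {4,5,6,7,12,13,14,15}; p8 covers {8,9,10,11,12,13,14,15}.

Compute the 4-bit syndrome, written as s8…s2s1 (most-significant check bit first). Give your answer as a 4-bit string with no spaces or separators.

s1 (pos 1,3,5,7,9,11,13,15): 1⊕0⊕0⊕0⊕1⊕0⊕0⊕1 = 1
s2 (pos 2,3,6,7,10,11,14,15): 1⊕0⊕1⊕0⊕1⊕0⊕0⊕1 = 0
s4 (pos 4,5,6,7,12,13,14,15): 0⊕0⊕1⊕0⊕0⊕0⊕0⊕1 = 0
s8 (pos 8,9,10,11,12,13,14,15): 1⊕1⊕1⊕0⊕0⊕0⊕0⊕1 = 0
Syndrome s8…s1 = 0001 → error at position 1.

0001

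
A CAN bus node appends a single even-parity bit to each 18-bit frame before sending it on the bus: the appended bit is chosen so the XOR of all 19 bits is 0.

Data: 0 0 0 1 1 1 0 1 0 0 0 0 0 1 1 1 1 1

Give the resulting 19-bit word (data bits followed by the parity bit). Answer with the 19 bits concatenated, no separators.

0001110100000111111

XOR of the 18 data bits: 0⊕0⊕0⊕1⊕1⊕1⊕0⊕1⊕0⊕0⊕0⊕0⊕0⊕1⊕1⊕1⊕1⊕1 = 1
Parity bit = 1 (so all 19 bits XOR to 0).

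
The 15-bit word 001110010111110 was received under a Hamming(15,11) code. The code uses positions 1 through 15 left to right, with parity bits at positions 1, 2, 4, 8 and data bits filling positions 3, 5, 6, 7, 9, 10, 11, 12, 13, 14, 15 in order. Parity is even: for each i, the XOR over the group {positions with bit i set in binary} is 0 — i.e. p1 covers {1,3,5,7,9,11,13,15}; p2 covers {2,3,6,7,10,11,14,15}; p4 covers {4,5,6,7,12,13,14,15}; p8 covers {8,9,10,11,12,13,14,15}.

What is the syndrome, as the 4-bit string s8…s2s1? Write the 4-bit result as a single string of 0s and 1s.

s1 (pos 1,3,5,7,9,11,13,15): 0⊕1⊕1⊕0⊕0⊕1⊕1⊕0 = 0
s2 (pos 2,3,6,7,10,11,14,15): 0⊕1⊕0⊕0⊕1⊕1⊕1⊕0 = 0
s4 (pos 4,5,6,7,12,13,14,15): 1⊕1⊕0⊕0⊕1⊕1⊕1⊕0 = 1
s8 (pos 8,9,10,11,12,13,14,15): 1⊕0⊕1⊕1⊕1⊕1⊕1⊕0 = 0
Syndrome s8…s1 = 0100 → error at position 4.

0100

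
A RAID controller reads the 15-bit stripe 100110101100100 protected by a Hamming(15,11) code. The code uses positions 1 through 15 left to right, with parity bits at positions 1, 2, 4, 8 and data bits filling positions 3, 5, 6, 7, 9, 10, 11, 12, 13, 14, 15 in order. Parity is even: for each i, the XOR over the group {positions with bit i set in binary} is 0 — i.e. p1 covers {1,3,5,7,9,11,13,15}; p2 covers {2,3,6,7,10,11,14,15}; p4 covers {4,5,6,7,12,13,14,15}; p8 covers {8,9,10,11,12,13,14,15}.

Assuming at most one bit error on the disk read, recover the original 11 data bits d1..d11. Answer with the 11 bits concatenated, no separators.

01010100100

s1 (pos 1,3,5,7,9,11,13,15): 1⊕0⊕1⊕1⊕1⊕0⊕1⊕0 = 1
s2 (pos 2,3,6,7,10,11,14,15): 0⊕0⊕0⊕1⊕1⊕0⊕0⊕0 = 0
s4 (pos 4,5,6,7,12,13,14,15): 1⊕1⊕0⊕1⊕0⊕1⊕0⊕0 = 0
s8 (pos 8,9,10,11,12,13,14,15): 0⊕1⊕1⊕0⊕0⊕1⊕0⊕0 = 1
Syndrome s8…s1 = 1001 → error at position 9.
Flip position 9: 100110101100100 → 100110100100100
Read data bits from positions 3,5,6,7,9,10,11,12,13,14,15: 01010100100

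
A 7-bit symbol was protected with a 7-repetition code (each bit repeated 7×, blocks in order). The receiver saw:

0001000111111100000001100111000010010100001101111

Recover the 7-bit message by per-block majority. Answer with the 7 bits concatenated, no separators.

Block 1 (0001000): 1 one → 0
Block 2 (1111111): 7 ones → 1
Block 3 (0000000): 0 ones → 0
Block 4 (1100111): 5 ones → 1
Block 5 (0000100): 1 one → 0
Block 6 (1010000): 2 ones → 0
Block 7 (1101111): 6 ones → 1

0101001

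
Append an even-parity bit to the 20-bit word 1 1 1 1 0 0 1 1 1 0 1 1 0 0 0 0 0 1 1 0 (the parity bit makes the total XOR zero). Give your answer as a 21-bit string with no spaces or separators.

111100111011000001101

XOR of the 20 data bits: 1⊕1⊕1⊕1⊕0⊕0⊕1⊕1⊕1⊕0⊕1⊕1⊕0⊕0⊕0⊕0⊕0⊕1⊕1⊕0 = 1
Parity bit = 1 (so all 21 bits XOR to 0).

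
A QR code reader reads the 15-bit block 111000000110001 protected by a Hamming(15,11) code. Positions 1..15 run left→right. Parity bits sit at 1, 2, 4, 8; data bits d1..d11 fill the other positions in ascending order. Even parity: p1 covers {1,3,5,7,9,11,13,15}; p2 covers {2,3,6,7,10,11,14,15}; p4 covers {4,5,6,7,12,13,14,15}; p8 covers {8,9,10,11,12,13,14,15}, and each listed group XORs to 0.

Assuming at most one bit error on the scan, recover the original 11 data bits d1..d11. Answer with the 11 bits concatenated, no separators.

s1 (pos 1,3,5,7,9,11,13,15): 1⊕1⊕0⊕0⊕0⊕1⊕0⊕1 = 0
s2 (pos 2,3,6,7,10,11,14,15): 1⊕1⊕0⊕0⊕1⊕1⊕0⊕1 = 1
s4 (pos 4,5,6,7,12,13,14,15): 0⊕0⊕0⊕0⊕0⊕0⊕0⊕1 = 1
s8 (pos 8,9,10,11,12,13,14,15): 0⊕0⊕1⊕1⊕0⊕0⊕0⊕1 = 1
Syndrome s8…s1 = 1110 → error at position 14.
Flip position 14: 111000000110001 → 111000000110011
Read data bits from positions 3,5,6,7,9,10,11,12,13,14,15: 10000110011

10000110011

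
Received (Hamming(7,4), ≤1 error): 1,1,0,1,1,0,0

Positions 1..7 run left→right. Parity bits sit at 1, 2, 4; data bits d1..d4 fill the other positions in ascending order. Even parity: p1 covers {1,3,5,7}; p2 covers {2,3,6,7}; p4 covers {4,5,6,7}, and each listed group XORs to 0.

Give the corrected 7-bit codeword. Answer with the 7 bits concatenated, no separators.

s1 (pos 1,3,5,7): 1⊕0⊕1⊕0 = 0
s2 (pos 2,3,6,7): 1⊕0⊕0⊕0 = 1
s4 (pos 4,5,6,7): 1⊕1⊕0⊕0 = 0
Syndrome s4…s1 = 010 → error at position 2.
Flip position 2: 1101100 → 1001100

1001100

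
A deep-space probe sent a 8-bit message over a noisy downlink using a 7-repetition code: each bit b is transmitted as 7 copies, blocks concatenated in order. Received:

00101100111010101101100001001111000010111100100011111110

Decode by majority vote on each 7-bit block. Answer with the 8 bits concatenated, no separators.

01101101

Block 1 (0010110): 3 ones → 0
Block 2 (0111010): 4 ones → 1
Block 3 (1011011): 5 ones → 1
Block 4 (0000100): 1 one → 0
Block 5 (1111000): 4 ones → 1
Block 6 (0101111): 5 ones → 1
Block 7 (0010001): 2 ones → 0
Block 8 (1111110): 6 ones → 1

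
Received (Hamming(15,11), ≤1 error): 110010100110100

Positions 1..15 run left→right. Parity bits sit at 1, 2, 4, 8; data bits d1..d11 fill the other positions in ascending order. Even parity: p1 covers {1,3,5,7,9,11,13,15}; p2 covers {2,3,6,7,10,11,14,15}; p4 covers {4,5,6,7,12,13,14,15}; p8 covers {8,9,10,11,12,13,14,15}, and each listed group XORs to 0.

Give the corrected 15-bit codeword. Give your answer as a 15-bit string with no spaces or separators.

110010100110000

s1 (pos 1,3,5,7,9,11,13,15): 1⊕0⊕1⊕1⊕0⊕1⊕1⊕0 = 1
s2 (pos 2,3,6,7,10,11,14,15): 1⊕0⊕0⊕1⊕1⊕1⊕0⊕0 = 0
s4 (pos 4,5,6,7,12,13,14,15): 0⊕1⊕0⊕1⊕0⊕1⊕0⊕0 = 1
s8 (pos 8,9,10,11,12,13,14,15): 0⊕0⊕1⊕1⊕0⊕1⊕0⊕0 = 1
Syndrome s8…s1 = 1101 → error at position 13.
Flip position 13: 110010100110100 → 110010100110000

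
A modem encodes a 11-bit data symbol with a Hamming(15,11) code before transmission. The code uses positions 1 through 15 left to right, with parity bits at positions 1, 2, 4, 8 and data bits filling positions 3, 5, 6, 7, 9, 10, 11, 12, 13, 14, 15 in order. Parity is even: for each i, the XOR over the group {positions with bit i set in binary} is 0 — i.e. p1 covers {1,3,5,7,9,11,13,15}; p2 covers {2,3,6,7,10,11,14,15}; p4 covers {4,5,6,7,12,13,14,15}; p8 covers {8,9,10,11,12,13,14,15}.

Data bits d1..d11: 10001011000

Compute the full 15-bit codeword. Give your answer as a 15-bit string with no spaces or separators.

Place data at non-parity positions: p1 p2 1 p4 0 0 0 p8 1 0 1 1 0 0 0
p1 (pos 1,3,5,7,9,11,13,15): XOR of data positions = 1⊕0⊕0⊕1⊕1⊕0⊕0 = 1
p2 (pos 2,3,6,7,10,11,14,15): XOR of data positions = 1⊕0⊕0⊕0⊕1⊕0⊕0 = 0
p4 (pos 4,5,6,7,12,13,14,15): XOR of data positions = 0⊕0⊕0⊕1⊕0⊕0⊕0 = 1
p8 (pos 8,9,10,11,12,13,14,15): XOR of data positions = 1⊕0⊕1⊕1⊕0⊕0⊕0 = 1
Codeword: 101100011011000

101100011011000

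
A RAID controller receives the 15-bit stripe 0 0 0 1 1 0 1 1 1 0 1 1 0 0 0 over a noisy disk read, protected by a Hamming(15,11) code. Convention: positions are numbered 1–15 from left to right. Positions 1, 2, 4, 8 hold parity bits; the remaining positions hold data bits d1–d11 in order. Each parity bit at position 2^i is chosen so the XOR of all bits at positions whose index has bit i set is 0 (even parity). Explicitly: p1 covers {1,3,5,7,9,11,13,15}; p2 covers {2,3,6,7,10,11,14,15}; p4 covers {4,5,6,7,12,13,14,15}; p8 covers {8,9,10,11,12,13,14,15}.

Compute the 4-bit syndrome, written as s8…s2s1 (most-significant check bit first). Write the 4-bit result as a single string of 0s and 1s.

s1 (pos 1,3,5,7,9,11,13,15): 0⊕0⊕1⊕1⊕1⊕1⊕0⊕0 = 0
s2 (pos 2,3,6,7,10,11,14,15): 0⊕0⊕0⊕1⊕0⊕1⊕0⊕0 = 0
s4 (pos 4,5,6,7,12,13,14,15): 1⊕1⊕0⊕1⊕1⊕0⊕0⊕0 = 0
s8 (pos 8,9,10,11,12,13,14,15): 1⊕1⊕0⊕1⊕1⊕0⊕0⊕0 = 0
Syndrome s8…s1 = 0000 → no error.

0000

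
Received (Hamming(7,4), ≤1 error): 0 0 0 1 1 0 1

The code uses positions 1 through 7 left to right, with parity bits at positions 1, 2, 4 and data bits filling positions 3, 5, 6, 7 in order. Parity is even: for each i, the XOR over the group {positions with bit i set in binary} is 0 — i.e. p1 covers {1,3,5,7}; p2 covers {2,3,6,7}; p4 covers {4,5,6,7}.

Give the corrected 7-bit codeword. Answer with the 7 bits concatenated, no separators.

0001111

s1 (pos 1,3,5,7): 0⊕0⊕1⊕1 = 0
s2 (pos 2,3,6,7): 0⊕0⊕0⊕1 = 1
s4 (pos 4,5,6,7): 1⊕1⊕0⊕1 = 1
Syndrome s4…s1 = 110 → error at position 6.
Flip position 6: 0001101 → 0001111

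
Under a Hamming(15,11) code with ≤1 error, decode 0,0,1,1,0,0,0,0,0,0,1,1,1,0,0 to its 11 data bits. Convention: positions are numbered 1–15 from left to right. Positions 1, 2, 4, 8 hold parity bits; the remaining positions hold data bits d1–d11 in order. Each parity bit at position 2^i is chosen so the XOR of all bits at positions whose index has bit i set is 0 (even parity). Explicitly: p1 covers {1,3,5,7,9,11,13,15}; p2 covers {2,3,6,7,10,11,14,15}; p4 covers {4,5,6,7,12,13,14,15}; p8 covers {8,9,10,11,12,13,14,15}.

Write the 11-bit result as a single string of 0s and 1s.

s1 (pos 1,3,5,7,9,11,13,15): 0⊕1⊕0⊕0⊕0⊕1⊕1⊕0 = 1
s2 (pos 2,3,6,7,10,11,14,15): 0⊕1⊕0⊕0⊕0⊕1⊕0⊕0 = 0
s4 (pos 4,5,6,7,12,13,14,15): 1⊕0⊕0⊕0⊕1⊕1⊕0⊕0 = 1
s8 (pos 8,9,10,11,12,13,14,15): 0⊕0⊕0⊕1⊕1⊕1⊕0⊕0 = 1
Syndrome s8…s1 = 1101 → error at position 13.
Flip position 13: 001100000011100 → 001100000011000
Read data bits from positions 3,5,6,7,9,10,11,12,13,14,15: 10000011000

10000011000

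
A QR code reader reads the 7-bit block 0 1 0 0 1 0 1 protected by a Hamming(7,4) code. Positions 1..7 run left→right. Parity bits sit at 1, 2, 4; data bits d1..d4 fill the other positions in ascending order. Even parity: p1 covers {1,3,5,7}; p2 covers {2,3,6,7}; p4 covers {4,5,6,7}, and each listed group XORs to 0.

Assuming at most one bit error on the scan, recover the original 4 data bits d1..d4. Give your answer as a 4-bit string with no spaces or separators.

0101

s1 (pos 1,3,5,7): 0⊕0⊕1⊕1 = 0
s2 (pos 2,3,6,7): 1⊕0⊕0⊕1 = 0
s4 (pos 4,5,6,7): 0⊕1⊕0⊕1 = 0
Syndrome s4…s1 = 000 → no error.
Read data bits from positions 3,5,6,7: 0101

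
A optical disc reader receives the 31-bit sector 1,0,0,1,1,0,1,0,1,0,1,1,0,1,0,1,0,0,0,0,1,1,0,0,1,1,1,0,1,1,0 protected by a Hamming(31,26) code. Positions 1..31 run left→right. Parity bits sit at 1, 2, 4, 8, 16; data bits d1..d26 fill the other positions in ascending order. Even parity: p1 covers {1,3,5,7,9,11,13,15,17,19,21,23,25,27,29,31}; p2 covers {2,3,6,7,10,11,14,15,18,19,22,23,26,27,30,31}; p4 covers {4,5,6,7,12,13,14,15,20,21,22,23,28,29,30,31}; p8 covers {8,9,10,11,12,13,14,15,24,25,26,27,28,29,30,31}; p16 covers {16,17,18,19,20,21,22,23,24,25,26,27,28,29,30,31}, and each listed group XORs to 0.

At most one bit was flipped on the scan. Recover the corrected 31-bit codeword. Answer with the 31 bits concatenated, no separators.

1001101010110111000011001110110

s1 (pos 1,3,5,7,9,11,13,15,17,19,21,23,25,27,29,31): 1⊕0⊕1⊕1⊕1⊕1⊕0⊕0⊕0⊕0⊕1⊕0⊕1⊕1⊕1⊕0 = 1
s2 (pos 2,3,6,7,10,11,14,15,18,19,22,23,26,27,30,31): 0⊕0⊕0⊕1⊕0⊕1⊕1⊕0⊕0⊕0⊕1⊕0⊕1⊕1⊕1⊕0 = 1
s4 (pos 4,5,6,7,12,13,14,15,20,21,22,23,28,29,30,31): 1⊕1⊕0⊕1⊕1⊕0⊕1⊕0⊕0⊕1⊕1⊕0⊕0⊕1⊕1⊕0 = 1
s8 (pos 8,9,10,11,12,13,14,15,24,25,26,27,28,29,30,31): 0⊕1⊕0⊕1⊕1⊕0⊕1⊕0⊕0⊕1⊕1⊕1⊕0⊕1⊕1⊕0 = 1
s16 (pos 16,17,18,19,20,21,22,23,24,25,26,27,28,29,30,31): 1⊕0⊕0⊕0⊕0⊕1⊕1⊕0⊕0⊕1⊕1⊕1⊕0⊕1⊕1⊕0 = 0
Syndrome s16…s1 = 01111 → error at position 15.
Flip position 15: 1001101010110101000011001110110 → 1001101010110111000011001110110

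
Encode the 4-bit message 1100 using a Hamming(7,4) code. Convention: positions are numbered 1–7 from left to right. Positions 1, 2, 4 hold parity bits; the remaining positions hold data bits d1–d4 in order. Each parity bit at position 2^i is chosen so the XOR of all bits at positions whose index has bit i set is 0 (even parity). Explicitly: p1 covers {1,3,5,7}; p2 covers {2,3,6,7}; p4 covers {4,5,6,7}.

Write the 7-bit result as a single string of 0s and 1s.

Place data at non-parity positions: p1 p2 1 p4 1 0 0
p1 (pos 1,3,5,7): XOR of data positions = 1⊕1⊕0 = 0
p2 (pos 2,3,6,7): XOR of data positions = 1⊕0⊕0 = 1
p4 (pos 4,5,6,7): XOR of data positions = 1⊕0⊕0 = 1
Codeword: 0111100

0111100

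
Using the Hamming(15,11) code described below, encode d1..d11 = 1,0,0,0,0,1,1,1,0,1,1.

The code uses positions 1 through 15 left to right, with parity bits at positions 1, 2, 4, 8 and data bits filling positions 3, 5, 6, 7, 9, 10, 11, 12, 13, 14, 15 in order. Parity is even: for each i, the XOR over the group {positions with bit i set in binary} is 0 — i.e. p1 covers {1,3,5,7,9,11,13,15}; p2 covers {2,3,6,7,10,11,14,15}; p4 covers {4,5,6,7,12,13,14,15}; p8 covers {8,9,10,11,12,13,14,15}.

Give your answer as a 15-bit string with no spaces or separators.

111100010111011

Place data at non-parity positions: p1 p2 1 p4 0 0 0 p8 0 1 1 1 0 1 1
p1 (pos 1,3,5,7,9,11,13,15): XOR of data positions = 1⊕0⊕0⊕0⊕1⊕0⊕1 = 1
p2 (pos 2,3,6,7,10,11,14,15): XOR of data positions = 1⊕0⊕0⊕1⊕1⊕1⊕1 = 1
p4 (pos 4,5,6,7,12,13,14,15): XOR of data positions = 0⊕0⊕0⊕1⊕0⊕1⊕1 = 1
p8 (pos 8,9,10,11,12,13,14,15): XOR of data positions = 0⊕1⊕1⊕1⊕0⊕1⊕1 = 1
Codeword: 111100010111011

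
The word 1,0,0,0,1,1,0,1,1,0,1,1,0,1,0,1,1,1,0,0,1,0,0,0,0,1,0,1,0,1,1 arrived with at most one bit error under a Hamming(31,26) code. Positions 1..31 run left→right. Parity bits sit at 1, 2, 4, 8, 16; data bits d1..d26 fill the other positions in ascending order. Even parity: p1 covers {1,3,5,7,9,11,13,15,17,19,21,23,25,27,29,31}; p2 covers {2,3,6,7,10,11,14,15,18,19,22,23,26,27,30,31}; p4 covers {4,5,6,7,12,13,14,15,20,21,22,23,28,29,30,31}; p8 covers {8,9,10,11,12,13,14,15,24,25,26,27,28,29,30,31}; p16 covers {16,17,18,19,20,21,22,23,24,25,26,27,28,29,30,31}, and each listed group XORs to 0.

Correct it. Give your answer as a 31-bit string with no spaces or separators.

1000110110010101110010000101011

s1 (pos 1,3,5,7,9,11,13,15,17,19,21,23,25,27,29,31): 1⊕0⊕1⊕0⊕1⊕1⊕0⊕0⊕1⊕0⊕1⊕0⊕0⊕0⊕0⊕1 = 1
s2 (pos 2,3,6,7,10,11,14,15,18,19,22,23,26,27,30,31): 0⊕0⊕1⊕0⊕0⊕1⊕1⊕0⊕1⊕0⊕0⊕0⊕1⊕0⊕1⊕1 = 1
s4 (pos 4,5,6,7,12,13,14,15,20,21,22,23,28,29,30,31): 0⊕1⊕1⊕0⊕1⊕0⊕1⊕0⊕0⊕1⊕0⊕0⊕1⊕0⊕1⊕1 = 0
s8 (pos 8,9,10,11,12,13,14,15,24,25,26,27,28,29,30,31): 1⊕1⊕0⊕1⊕1⊕0⊕1⊕0⊕0⊕0⊕1⊕0⊕1⊕0⊕1⊕1 = 1
s16 (pos 16,17,18,19,20,21,22,23,24,25,26,27,28,29,30,31): 1⊕1⊕1⊕0⊕0⊕1⊕0⊕0⊕0⊕0⊕1⊕0⊕1⊕0⊕1⊕1 = 0
Syndrome s16…s1 = 01011 → error at position 11.
Flip position 11: 1000110110110101110010000101011 → 1000110110010101110010000101011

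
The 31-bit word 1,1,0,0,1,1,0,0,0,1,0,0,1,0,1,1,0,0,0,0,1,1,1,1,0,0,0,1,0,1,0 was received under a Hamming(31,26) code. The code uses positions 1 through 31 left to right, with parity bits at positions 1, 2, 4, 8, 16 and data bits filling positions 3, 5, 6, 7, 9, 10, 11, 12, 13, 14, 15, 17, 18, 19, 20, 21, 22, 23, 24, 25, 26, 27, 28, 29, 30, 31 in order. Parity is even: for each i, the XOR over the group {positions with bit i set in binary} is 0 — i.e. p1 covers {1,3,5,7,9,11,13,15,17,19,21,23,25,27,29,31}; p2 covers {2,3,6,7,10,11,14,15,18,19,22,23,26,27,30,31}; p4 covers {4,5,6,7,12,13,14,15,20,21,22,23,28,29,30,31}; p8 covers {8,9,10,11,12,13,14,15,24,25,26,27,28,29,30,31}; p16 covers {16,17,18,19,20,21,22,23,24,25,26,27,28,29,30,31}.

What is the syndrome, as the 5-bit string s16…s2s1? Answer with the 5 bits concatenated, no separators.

10110

s1 (pos 1,3,5,7,9,11,13,15,17,19,21,23,25,27,29,31): 1⊕0⊕1⊕0⊕0⊕0⊕1⊕1⊕0⊕0⊕1⊕1⊕0⊕0⊕0⊕0 = 0
s2 (pos 2,3,6,7,10,11,14,15,18,19,22,23,26,27,30,31): 1⊕0⊕1⊕0⊕1⊕0⊕0⊕1⊕0⊕0⊕1⊕1⊕0⊕0⊕1⊕0 = 1
s4 (pos 4,5,6,7,12,13,14,15,20,21,22,23,28,29,30,31): 0⊕1⊕1⊕0⊕0⊕1⊕0⊕1⊕0⊕1⊕1⊕1⊕1⊕0⊕1⊕0 = 1
s8 (pos 8,9,10,11,12,13,14,15,24,25,26,27,28,29,30,31): 0⊕0⊕1⊕0⊕0⊕1⊕0⊕1⊕1⊕0⊕0⊕0⊕1⊕0⊕1⊕0 = 0
s16 (pos 16,17,18,19,20,21,22,23,24,25,26,27,28,29,30,31): 1⊕0⊕0⊕0⊕0⊕1⊕1⊕1⊕1⊕0⊕0⊕0⊕1⊕0⊕1⊕0 = 1
Syndrome s16…s1 = 10110 → error at position 22.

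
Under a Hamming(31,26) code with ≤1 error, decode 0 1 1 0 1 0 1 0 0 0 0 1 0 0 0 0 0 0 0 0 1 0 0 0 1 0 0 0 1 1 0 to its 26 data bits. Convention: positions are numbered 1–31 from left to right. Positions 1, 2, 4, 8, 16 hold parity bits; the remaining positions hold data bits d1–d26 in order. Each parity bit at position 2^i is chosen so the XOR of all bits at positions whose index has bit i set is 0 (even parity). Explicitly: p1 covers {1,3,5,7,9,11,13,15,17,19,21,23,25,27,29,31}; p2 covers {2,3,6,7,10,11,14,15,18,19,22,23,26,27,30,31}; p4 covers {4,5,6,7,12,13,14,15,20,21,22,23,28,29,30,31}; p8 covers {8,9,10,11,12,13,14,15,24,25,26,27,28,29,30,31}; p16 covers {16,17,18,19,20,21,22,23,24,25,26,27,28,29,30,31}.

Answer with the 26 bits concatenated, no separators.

11010001000000010001000110

s1 (pos 1,3,5,7,9,11,13,15,17,19,21,23,25,27,29,31): 0⊕1⊕1⊕1⊕0⊕0⊕0⊕0⊕0⊕0⊕1⊕0⊕1⊕0⊕1⊕0 = 0
s2 (pos 2,3,6,7,10,11,14,15,18,19,22,23,26,27,30,31): 1⊕1⊕0⊕1⊕0⊕0⊕0⊕0⊕0⊕0⊕0⊕0⊕0⊕0⊕1⊕0 = 0
s4 (pos 4,5,6,7,12,13,14,15,20,21,22,23,28,29,30,31): 0⊕1⊕0⊕1⊕1⊕0⊕0⊕0⊕0⊕1⊕0⊕0⊕0⊕1⊕1⊕0 = 0
s8 (pos 8,9,10,11,12,13,14,15,24,25,26,27,28,29,30,31): 0⊕0⊕0⊕0⊕1⊕0⊕0⊕0⊕0⊕1⊕0⊕0⊕0⊕1⊕1⊕0 = 0
s16 (pos 16,17,18,19,20,21,22,23,24,25,26,27,28,29,30,31): 0⊕0⊕0⊕0⊕0⊕1⊕0⊕0⊕0⊕1⊕0⊕0⊕0⊕1⊕1⊕0 = 0
Syndrome s16…s1 = 00000 → no error.
Read data bits from positions 3,5,6,7,9,10,11,12,13,14,15,17,18,19,20,21,22,23,24,25,26,27,28,29,30,31: 11010001000000010001000110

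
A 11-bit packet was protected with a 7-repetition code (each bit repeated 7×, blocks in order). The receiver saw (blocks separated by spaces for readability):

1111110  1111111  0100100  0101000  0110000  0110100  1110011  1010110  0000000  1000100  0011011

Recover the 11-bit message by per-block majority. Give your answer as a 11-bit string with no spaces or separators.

11000011001

Block 1 (1111110): 6 ones → 1
Block 2 (1111111): 7 ones → 1
Block 3 (0100100): 2 ones → 0
Block 4 (0101000): 2 ones → 0
Block 5 (0110000): 2 ones → 0
Block 6 (0110100): 3 ones → 0
Block 7 (1110011): 5 ones → 1
Block 8 (1010110): 4 ones → 1
Block 9 (0000000): 0 ones → 0
Block 10 (1000100): 2 ones → 0
Block 11 (0011011): 4 ones → 1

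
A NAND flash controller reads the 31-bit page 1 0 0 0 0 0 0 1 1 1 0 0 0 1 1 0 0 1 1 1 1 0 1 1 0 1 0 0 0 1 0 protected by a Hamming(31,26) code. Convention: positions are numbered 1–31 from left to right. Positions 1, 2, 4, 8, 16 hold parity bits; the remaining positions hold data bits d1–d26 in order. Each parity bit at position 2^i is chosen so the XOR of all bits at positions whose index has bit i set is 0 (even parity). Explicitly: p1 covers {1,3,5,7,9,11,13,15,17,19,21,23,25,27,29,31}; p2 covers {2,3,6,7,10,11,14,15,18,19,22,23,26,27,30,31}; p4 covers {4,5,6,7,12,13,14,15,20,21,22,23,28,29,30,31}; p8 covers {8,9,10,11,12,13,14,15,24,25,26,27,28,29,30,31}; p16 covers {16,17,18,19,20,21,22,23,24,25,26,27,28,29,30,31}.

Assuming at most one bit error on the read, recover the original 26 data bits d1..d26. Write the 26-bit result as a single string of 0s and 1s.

s1 (pos 1,3,5,7,9,11,13,15,17,19,21,23,25,27,29,31): 1⊕0⊕0⊕0⊕1⊕0⊕0⊕1⊕0⊕1⊕1⊕1⊕0⊕0⊕0⊕0 = 0
s2 (pos 2,3,6,7,10,11,14,15,18,19,22,23,26,27,30,31): 0⊕0⊕0⊕0⊕1⊕0⊕1⊕1⊕1⊕1⊕0⊕1⊕1⊕0⊕1⊕0 = 0
s4 (pos 4,5,6,7,12,13,14,15,20,21,22,23,28,29,30,31): 0⊕0⊕0⊕0⊕0⊕0⊕1⊕1⊕1⊕1⊕0⊕1⊕0⊕0⊕1⊕0 = 0
s8 (pos 8,9,10,11,12,13,14,15,24,25,26,27,28,29,30,31): 1⊕1⊕1⊕0⊕0⊕0⊕1⊕1⊕1⊕0⊕1⊕0⊕0⊕0⊕1⊕0 = 0
s16 (pos 16,17,18,19,20,21,22,23,24,25,26,27,28,29,30,31): 0⊕0⊕1⊕1⊕1⊕1⊕0⊕1⊕1⊕0⊕1⊕0⊕0⊕0⊕1⊕0 = 0
Syndrome s16…s1 = 00000 → no error.
Read data bits from positions 3,5,6,7,9,10,11,12,13,14,15,17,18,19,20,21,22,23,24,25,26,27,28,29,30,31: 00001100011011110110100010

00001100011011110110100010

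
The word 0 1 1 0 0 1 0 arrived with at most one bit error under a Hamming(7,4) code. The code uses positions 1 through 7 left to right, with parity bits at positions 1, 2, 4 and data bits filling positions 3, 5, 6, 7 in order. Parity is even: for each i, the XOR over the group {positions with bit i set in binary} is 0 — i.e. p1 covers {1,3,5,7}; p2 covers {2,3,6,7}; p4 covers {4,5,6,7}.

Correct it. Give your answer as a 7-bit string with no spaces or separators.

0110011

s1 (pos 1,3,5,7): 0⊕1⊕0⊕0 = 1
s2 (pos 2,3,6,7): 1⊕1⊕1⊕0 = 1
s4 (pos 4,5,6,7): 0⊕0⊕1⊕0 = 1
Syndrome s4…s1 = 111 → error at position 7.
Flip position 7: 0110010 → 0110011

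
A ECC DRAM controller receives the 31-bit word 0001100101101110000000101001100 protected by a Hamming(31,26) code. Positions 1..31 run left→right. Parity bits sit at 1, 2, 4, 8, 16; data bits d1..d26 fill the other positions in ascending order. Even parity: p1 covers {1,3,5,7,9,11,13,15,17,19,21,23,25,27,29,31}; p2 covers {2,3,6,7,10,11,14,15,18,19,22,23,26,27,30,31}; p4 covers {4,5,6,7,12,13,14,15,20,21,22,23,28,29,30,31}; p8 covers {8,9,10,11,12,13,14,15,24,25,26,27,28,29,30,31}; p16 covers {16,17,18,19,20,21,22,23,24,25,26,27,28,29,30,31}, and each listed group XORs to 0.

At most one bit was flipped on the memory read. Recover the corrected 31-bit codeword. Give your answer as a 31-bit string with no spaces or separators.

0001100101001110000000101001100

s1 (pos 1,3,5,7,9,11,13,15,17,19,21,23,25,27,29,31): 0⊕0⊕1⊕0⊕0⊕1⊕1⊕1⊕0⊕0⊕0⊕1⊕1⊕0⊕1⊕0 = 1
s2 (pos 2,3,6,7,10,11,14,15,18,19,22,23,26,27,30,31): 0⊕0⊕0⊕0⊕1⊕1⊕1⊕1⊕0⊕0⊕0⊕1⊕0⊕0⊕0⊕0 = 1
s4 (pos 4,5,6,7,12,13,14,15,20,21,22,23,28,29,30,31): 1⊕1⊕0⊕0⊕0⊕1⊕1⊕1⊕0⊕0⊕0⊕1⊕1⊕1⊕0⊕0 = 0
s8 (pos 8,9,10,11,12,13,14,15,24,25,26,27,28,29,30,31): 1⊕0⊕1⊕1⊕0⊕1⊕1⊕1⊕0⊕1⊕0⊕0⊕1⊕1⊕0⊕0 = 1
s16 (pos 16,17,18,19,20,21,22,23,24,25,26,27,28,29,30,31): 0⊕0⊕0⊕0⊕0⊕0⊕0⊕1⊕0⊕1⊕0⊕0⊕1⊕1⊕0⊕0 = 0
Syndrome s16…s1 = 01011 → error at position 11.
Flip position 11: 0001100101101110000000101001100 → 0001100101001110000000101001100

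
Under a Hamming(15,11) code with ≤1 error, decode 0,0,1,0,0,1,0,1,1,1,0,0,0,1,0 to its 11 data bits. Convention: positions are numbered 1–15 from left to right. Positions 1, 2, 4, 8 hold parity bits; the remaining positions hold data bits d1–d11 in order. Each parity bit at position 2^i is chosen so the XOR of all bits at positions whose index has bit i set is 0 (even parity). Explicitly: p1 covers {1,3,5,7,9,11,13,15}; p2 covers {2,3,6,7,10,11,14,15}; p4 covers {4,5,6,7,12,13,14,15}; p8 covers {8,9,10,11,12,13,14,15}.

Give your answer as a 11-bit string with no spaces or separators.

10101100010

s1 (pos 1,3,5,7,9,11,13,15): 0⊕1⊕0⊕0⊕1⊕0⊕0⊕0 = 0
s2 (pos 2,3,6,7,10,11,14,15): 0⊕1⊕1⊕0⊕1⊕0⊕1⊕0 = 0
s4 (pos 4,5,6,7,12,13,14,15): 0⊕0⊕1⊕0⊕0⊕0⊕1⊕0 = 0
s8 (pos 8,9,10,11,12,13,14,15): 1⊕1⊕1⊕0⊕0⊕0⊕1⊕0 = 0
Syndrome s8…s1 = 0000 → no error.
Read data bits from positions 3,5,6,7,9,10,11,12,13,14,15: 10101100010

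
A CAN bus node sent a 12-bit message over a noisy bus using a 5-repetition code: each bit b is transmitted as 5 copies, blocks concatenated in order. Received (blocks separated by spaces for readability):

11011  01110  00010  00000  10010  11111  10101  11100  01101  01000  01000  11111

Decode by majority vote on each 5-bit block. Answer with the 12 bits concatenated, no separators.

110001111001

Block 1 (11011): 4 ones → 1
Block 2 (01110): 3 ones → 1
Block 3 (00010): 1 one → 0
Block 4 (00000): 0 ones → 0
Block 5 (10010): 2 ones → 0
Block 6 (11111): 5 ones → 1
Block 7 (10101): 3 ones → 1
Block 8 (11100): 3 ones → 1
Block 9 (01101): 3 ones → 1
Block 10 (01000): 1 one → 0
Block 11 (01000): 1 one → 0
Block 12 (11111): 5 ones → 1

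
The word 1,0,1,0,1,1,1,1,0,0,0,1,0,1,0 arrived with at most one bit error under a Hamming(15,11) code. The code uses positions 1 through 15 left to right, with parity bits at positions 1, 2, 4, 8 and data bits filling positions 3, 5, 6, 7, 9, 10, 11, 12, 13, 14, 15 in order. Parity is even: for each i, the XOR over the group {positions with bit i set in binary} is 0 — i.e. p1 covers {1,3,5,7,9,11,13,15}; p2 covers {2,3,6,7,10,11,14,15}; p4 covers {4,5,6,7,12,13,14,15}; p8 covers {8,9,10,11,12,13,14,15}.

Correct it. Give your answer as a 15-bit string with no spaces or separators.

s1 (pos 1,3,5,7,9,11,13,15): 1⊕1⊕1⊕1⊕0⊕0⊕0⊕0 = 0
s2 (pos 2,3,6,7,10,11,14,15): 0⊕1⊕1⊕1⊕0⊕0⊕1⊕0 = 0
s4 (pos 4,5,6,7,12,13,14,15): 0⊕1⊕1⊕1⊕1⊕0⊕1⊕0 = 1
s8 (pos 8,9,10,11,12,13,14,15): 1⊕0⊕0⊕0⊕1⊕0⊕1⊕0 = 1
Syndrome s8…s1 = 1100 → error at position 12.
Flip position 12: 101011110001010 → 101011110000010

101011110000010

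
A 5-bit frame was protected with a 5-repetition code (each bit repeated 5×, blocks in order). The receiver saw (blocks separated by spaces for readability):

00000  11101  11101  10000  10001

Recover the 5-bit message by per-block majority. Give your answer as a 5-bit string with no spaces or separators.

01100

Block 1 (00000): 0 ones → 0
Block 2 (11101): 4 ones → 1
Block 3 (11101): 4 ones → 1
Block 4 (10000): 1 one → 0
Block 5 (10001): 2 ones → 0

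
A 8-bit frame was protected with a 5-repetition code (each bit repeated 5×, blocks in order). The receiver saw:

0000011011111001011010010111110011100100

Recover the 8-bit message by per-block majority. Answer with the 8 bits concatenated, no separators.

Block 1 (00000): 0 ones → 0
Block 2 (11011): 4 ones → 1
Block 3 (11100): 3 ones → 1
Block 4 (10110): 3 ones → 1
Block 5 (10010): 2 ones → 0
Block 6 (11111): 5 ones → 1
Block 7 (00111): 3 ones → 1
Block 8 (00100): 1 one → 0

01110110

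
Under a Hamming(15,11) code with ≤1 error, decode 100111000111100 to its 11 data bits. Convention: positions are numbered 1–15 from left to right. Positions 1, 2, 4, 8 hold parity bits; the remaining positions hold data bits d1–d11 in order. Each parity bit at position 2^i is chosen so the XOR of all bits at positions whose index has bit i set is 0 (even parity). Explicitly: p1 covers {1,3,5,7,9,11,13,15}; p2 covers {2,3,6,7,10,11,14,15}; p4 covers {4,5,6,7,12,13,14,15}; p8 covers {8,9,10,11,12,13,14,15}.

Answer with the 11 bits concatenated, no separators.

s1 (pos 1,3,5,7,9,11,13,15): 1⊕0⊕1⊕0⊕0⊕1⊕1⊕0 = 0
s2 (pos 2,3,6,7,10,11,14,15): 0⊕0⊕1⊕0⊕1⊕1⊕0⊕0 = 1
s4 (pos 4,5,6,7,12,13,14,15): 1⊕1⊕1⊕0⊕1⊕1⊕0⊕0 = 1
s8 (pos 8,9,10,11,12,13,14,15): 0⊕0⊕1⊕1⊕1⊕1⊕0⊕0 = 0
Syndrome s8…s1 = 0110 → error at position 6.
Flip position 6: 100111000111100 → 100110000111100
Read data bits from positions 3,5,6,7,9,10,11,12,13,14,15: 01000111100

01000111100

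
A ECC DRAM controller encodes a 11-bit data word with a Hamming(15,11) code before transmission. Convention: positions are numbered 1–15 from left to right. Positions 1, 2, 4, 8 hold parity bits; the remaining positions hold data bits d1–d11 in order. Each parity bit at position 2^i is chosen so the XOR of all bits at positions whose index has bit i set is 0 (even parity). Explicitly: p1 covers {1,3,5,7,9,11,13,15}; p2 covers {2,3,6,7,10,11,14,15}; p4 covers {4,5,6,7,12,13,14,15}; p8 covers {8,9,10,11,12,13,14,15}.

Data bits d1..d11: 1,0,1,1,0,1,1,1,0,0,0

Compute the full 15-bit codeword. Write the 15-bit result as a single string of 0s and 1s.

111101110111000

Place data at non-parity positions: p1 p2 1 p4 0 1 1 p8 0 1 1 1 0 0 0
p1 (pos 1,3,5,7,9,11,13,15): XOR of data positions = 1⊕0⊕1⊕0⊕1⊕0⊕0 = 1
p2 (pos 2,3,6,7,10,11,14,15): XOR of data positions = 1⊕1⊕1⊕1⊕1⊕0⊕0 = 1
p4 (pos 4,5,6,7,12,13,14,15): XOR of data positions = 0⊕1⊕1⊕1⊕0⊕0⊕0 = 1
p8 (pos 8,9,10,11,12,13,14,15): XOR of data positions = 0⊕1⊕1⊕1⊕0⊕0⊕0 = 1
Codeword: 111101110111000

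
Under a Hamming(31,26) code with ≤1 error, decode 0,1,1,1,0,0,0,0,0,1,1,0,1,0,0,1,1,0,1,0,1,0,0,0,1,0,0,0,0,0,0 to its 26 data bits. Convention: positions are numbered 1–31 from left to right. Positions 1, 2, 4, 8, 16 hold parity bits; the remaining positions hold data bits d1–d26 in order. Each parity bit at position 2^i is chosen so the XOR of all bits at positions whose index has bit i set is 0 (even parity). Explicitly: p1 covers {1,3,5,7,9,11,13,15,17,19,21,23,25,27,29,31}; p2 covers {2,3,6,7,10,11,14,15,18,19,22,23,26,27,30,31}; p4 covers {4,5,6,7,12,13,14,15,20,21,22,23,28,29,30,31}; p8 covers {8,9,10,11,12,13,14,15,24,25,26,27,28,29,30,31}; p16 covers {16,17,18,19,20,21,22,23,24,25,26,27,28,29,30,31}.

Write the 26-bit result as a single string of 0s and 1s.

s1 (pos 1,3,5,7,9,11,13,15,17,19,21,23,25,27,29,31): 0⊕1⊕0⊕0⊕0⊕1⊕1⊕0⊕1⊕1⊕1⊕0⊕1⊕0⊕0⊕0 = 1
s2 (pos 2,3,6,7,10,11,14,15,18,19,22,23,26,27,30,31): 1⊕1⊕0⊕0⊕1⊕1⊕0⊕0⊕0⊕1⊕0⊕0⊕0⊕0⊕0⊕0 = 1
s4 (pos 4,5,6,7,12,13,14,15,20,21,22,23,28,29,30,31): 1⊕0⊕0⊕0⊕0⊕1⊕0⊕0⊕0⊕1⊕0⊕0⊕0⊕0⊕0⊕0 = 1
s8 (pos 8,9,10,11,12,13,14,15,24,25,26,27,28,29,30,31): 0⊕0⊕1⊕1⊕0⊕1⊕0⊕0⊕0⊕1⊕0⊕0⊕0⊕0⊕0⊕0 = 0
s16 (pos 16,17,18,19,20,21,22,23,24,25,26,27,28,29,30,31): 1⊕1⊕0⊕1⊕0⊕1⊕0⊕0⊕0⊕1⊕0⊕0⊕0⊕0⊕0⊕0 = 1
Syndrome s16…s1 = 10111 → error at position 23.
Flip position 23: 0111000001101001101010001000000 → 0111000001101001101010101000000
Read data bits from positions 3,5,6,7,9,10,11,12,13,14,15,17,18,19,20,21,22,23,24,25,26,27,28,29,30,31: 10000110100101010101000000

10000110100101010101000000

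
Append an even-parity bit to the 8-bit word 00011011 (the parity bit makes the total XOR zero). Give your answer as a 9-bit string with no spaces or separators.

XOR of the 8 data bits: 0⊕0⊕0⊕1⊕1⊕0⊕1⊕1 = 0
Parity bit = 0 (so all 9 bits XOR to 0).

000110110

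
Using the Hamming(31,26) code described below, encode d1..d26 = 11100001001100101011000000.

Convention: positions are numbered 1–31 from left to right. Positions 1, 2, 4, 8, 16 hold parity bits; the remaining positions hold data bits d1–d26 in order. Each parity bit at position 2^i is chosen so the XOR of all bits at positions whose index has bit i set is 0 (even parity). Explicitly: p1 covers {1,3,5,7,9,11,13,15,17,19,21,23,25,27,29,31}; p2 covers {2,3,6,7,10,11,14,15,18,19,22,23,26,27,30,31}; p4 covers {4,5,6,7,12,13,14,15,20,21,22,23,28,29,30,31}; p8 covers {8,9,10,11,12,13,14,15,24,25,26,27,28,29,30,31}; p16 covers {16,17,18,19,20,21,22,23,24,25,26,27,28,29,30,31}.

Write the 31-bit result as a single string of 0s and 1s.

Place data at non-parity positions: p1 p2 1 p4 1 1 0 p8 0 0 0 1 0 0 1 p16 1 0 0 1 0 1 0 1 1 0 0 0 0 0 0
p1 (pos 1,3,5,7,9,11,13,15,17,19,21,23,25,27,29,31): XOR of data positions = 1⊕1⊕0⊕0⊕0⊕0⊕1⊕1⊕0⊕0⊕0⊕1⊕0⊕0⊕0 = 1
p2 (pos 2,3,6,7,10,11,14,15,18,19,22,23,26,27,30,31): XOR of data positions = 1⊕1⊕0⊕0⊕0⊕0⊕1⊕0⊕0⊕1⊕0⊕0⊕0⊕0⊕0 = 0
p4 (pos 4,5,6,7,12,13,14,15,20,21,22,23,28,29,30,31): XOR of data positions = 1⊕1⊕0⊕1⊕0⊕0⊕1⊕1⊕0⊕1⊕0⊕0⊕0⊕0⊕0 = 0
p8 (pos 8,9,10,11,12,13,14,15,24,25,26,27,28,29,30,31): XOR of data positions = 0⊕0⊕0⊕1⊕0⊕0⊕1⊕1⊕1⊕0⊕0⊕0⊕0⊕0⊕0 = 0
p16 (pos 16,17,18,19,20,21,22,23,24,25,26,27,28,29,30,31): XOR of data positions = 1⊕0⊕0⊕1⊕0⊕1⊕0⊕1⊕1⊕0⊕0⊕0⊕0⊕0⊕0 = 1
Codeword: 1010110000010011100101011000000

1010110000010011100101011000000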